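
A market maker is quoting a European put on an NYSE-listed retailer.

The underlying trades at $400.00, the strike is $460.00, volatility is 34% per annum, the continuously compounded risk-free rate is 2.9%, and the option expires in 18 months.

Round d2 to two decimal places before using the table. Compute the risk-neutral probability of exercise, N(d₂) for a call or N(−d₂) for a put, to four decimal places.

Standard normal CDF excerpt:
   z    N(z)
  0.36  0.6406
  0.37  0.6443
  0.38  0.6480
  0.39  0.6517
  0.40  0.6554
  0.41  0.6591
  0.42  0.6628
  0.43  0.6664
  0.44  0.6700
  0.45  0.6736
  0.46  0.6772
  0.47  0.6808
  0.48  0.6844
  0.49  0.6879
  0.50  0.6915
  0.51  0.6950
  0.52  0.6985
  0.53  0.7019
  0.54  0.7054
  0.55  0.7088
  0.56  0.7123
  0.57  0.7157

0.6700

σ√T = 0.34 × 1.2247 = 0.4164
d₁ = [ln(400/460) + (0.029 + 0.34²/2)·1.5] / 0.4164 = [-0.1398 + 0.1302] / 0.4164 = -0.0230 → -0.02
d₂ = d₁ − σ√T = -0.0230 − 0.4164 = -0.4394 → -0.44
Risk-neutral Pr[S_T < K] = N(−d₂) = N(0.44) = 0.6700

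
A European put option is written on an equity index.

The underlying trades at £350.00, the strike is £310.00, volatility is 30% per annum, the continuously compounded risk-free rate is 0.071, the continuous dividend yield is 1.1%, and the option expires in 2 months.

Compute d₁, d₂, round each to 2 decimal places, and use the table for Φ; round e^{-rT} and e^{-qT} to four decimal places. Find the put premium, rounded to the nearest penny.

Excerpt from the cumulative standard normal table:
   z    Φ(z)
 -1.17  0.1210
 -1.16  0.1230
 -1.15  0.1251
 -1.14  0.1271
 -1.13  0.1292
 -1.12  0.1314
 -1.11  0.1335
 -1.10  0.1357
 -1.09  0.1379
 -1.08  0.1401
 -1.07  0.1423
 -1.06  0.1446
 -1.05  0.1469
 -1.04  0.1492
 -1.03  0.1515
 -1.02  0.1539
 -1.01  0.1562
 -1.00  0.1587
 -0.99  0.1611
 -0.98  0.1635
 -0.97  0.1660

σ√T = 0.3·√0.1667 = 0.1225
d₁ = [ln(350/310) + (0.071 − 0.011 + 0.3²/2)·0.1667] / 0.1225 = [0.1214 + 0.0175] / 0.1225 = 1.1338 which rounds to 1.13
d₂ = d₁ − σ√T = 1.1338 − 0.1225 = 1.0113 which rounds to 1.01
exp(−qT) = exp(−0.011·0.1667) = 0.9982;  exp(−rT) = exp(−0.071·0.1667) = 0.9882
N(−d₂) = N(-1.01) = 0.1562;  N(−d₁) = N(-1.13) = 0.1292
P = 310·0.9882·0.1562 − 350·0.9982·0.1292 = 47.8506 − 45.1386 = 2.7120

£2.71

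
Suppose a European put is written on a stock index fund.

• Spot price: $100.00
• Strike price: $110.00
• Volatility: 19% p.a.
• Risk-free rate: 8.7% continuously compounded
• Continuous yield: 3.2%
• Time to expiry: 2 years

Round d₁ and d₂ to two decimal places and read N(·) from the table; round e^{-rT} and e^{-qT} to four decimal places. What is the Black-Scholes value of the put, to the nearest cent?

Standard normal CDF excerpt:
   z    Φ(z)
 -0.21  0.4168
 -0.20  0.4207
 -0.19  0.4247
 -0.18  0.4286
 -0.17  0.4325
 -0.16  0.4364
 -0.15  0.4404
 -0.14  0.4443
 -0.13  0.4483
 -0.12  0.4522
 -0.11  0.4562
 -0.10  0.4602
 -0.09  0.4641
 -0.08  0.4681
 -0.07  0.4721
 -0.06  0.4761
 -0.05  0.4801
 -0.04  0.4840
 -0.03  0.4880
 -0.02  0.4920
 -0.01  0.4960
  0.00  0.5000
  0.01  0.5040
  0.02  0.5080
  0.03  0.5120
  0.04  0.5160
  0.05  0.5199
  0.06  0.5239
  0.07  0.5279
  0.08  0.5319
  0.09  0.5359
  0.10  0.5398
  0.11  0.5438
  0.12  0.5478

σ√T = 0.19·√2 = 0.2687
d₁ = [ln(100/110) + (0.087 − 0.032 + 0.19²/2)·2] / 0.2687 = [-0.0953 + 0.1461] / 0.2687 = 0.1890 ≈ 0.19
d₂ = d₁ − σ√T = 0.1890 − 0.2687 = -0.0797 ≈ -0.08
e^(−qT) = e^(−0.032·2) = 0.9380;  e^(−rT) = e^(−0.087·2) = 0.8403
N(−d₂) = N(0.08) = 0.5319;  N(−d₁) = N(-0.19) = 0.4247
P = 110·0.8403·0.5319 − 100·0.9380·0.4247 = 49.1651 − 39.8369 = 9.3283

$9.33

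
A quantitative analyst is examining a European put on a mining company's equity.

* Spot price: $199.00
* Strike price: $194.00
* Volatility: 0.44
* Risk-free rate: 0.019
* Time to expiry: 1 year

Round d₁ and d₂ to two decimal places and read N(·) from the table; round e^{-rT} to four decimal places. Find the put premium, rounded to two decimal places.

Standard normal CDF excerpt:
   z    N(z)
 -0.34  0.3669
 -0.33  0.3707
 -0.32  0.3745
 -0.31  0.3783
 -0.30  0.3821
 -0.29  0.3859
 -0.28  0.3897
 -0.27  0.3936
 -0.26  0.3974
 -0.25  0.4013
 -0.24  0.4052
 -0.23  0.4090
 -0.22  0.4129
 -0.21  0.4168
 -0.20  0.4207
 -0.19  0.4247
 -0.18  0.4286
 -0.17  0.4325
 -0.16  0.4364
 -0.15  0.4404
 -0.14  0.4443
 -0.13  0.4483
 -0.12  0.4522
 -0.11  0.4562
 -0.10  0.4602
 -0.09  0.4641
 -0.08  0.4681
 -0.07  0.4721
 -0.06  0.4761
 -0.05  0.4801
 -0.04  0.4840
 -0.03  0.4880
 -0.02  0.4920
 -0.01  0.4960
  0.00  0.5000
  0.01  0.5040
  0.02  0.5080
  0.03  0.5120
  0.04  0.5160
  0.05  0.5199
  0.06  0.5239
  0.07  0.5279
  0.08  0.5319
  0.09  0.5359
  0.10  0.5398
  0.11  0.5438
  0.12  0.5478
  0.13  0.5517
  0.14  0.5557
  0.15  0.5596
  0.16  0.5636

σ√T = 0.44 × 1.0000 = 0.4400
d₁ = [ln(199/194) + (0.019 + 0.44²/2)·1] / 0.4400 = [0.0254 + 0.1158] / 0.4400 = 0.3210 which rounds to 0.32
d₂ = d₁ − σ√T = 0.3210 − 0.4400 = -0.1190 which rounds to -0.12
e^(−rT) = e^(−0.019·1) = 0.9812
N(−d₂) = N(0.12) = 0.5478;  N(−d₁) = N(-0.32) = 0.3745
P = 194·0.9812·0.5478 − 199·0.3745 = 104.2753 − 74.5255 = 29.7498

$29.75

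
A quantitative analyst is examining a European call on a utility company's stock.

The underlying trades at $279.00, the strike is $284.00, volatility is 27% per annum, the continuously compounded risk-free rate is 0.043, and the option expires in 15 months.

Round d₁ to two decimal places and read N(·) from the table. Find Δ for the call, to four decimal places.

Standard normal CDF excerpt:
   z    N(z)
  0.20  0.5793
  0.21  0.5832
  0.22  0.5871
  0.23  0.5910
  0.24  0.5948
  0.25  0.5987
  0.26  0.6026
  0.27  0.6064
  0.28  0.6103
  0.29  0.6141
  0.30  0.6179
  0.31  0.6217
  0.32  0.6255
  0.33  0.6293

0.6064

T = 1.25;  σ√T = 0.3019
d₁ = [ln(279/284) + (0.043 + 0.27²/2)·1.25] / 0.3019 = [-0.0178 + 0.0993] / 0.3019 = 0.2702 ⇒ 0.27
N(d₁) = N(0.27) = 0.6064
Δ_call = N(d₁) = 0.6064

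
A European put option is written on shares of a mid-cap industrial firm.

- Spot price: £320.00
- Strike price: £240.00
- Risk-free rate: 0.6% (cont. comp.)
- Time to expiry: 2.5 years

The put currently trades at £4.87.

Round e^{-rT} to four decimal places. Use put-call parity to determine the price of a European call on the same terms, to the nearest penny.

£88.45

e^(−rT) = e^(−0.006·2.5) = 0.9851
Put-call parity: C − P = S − K·e^(−rT) = 320 − 240·0.9851 = 320 − 236.4240 = 83.5760
C = P + (C − P) = 4.87 + (83.5760) = 88.4460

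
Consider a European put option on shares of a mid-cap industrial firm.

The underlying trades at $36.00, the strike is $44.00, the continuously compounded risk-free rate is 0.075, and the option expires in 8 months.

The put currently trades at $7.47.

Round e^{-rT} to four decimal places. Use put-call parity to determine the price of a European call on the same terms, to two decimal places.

$1.62

e^(−rT) = e^(−0.075·0.6667) = 0.9512
Put-call parity: C − P = S − K·e^(−rT) = 36 − 44·0.9512 = 36 − 41.8528 = -5.8528
C = P + (C − P) = 7.47 + (-5.8528) = 1.6172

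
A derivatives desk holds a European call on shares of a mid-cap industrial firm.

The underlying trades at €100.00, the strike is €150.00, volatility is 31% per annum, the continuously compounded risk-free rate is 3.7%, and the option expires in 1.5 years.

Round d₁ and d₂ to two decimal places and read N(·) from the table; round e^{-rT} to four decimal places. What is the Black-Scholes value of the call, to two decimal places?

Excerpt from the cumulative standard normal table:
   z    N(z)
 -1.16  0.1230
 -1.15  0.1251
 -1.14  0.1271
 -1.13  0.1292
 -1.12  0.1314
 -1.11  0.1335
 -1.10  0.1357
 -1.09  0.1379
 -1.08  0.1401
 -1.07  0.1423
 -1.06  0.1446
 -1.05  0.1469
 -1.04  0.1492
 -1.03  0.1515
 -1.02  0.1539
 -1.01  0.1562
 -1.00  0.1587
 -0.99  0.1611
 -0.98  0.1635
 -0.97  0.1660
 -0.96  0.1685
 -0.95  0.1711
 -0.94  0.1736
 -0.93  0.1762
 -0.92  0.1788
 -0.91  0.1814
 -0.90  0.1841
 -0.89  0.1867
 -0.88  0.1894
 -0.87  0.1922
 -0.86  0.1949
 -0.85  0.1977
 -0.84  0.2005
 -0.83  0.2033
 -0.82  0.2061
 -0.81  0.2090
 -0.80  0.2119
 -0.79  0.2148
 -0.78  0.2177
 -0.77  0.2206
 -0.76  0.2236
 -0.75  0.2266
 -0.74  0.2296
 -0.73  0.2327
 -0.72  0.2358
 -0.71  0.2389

σ√T = 0.31·√1.5 = 0.3797
ln(S/K) + (r + σ²/2)T = ln(100/150) + (0.037 + 0.31²/2)·1.5 = -0.4055 + 0.1276 = -0.2779
d₁ = -0.2779 / 0.3797 = -0.7319 ⇒ -0.73
d₂ = d₁ − σ√T = -0.7319 − 0.3797 = -1.1116 ⇒ -1.11
e^(−rT) = e^(−0.037·1.5) = 0.9460
N(d₁) = N(-0.73) = 0.2327;  N(d₂) = N(-1.11) = 0.1335
C = 100·0.2327 − 150·0.9460·0.1335 = 23.2700 − 18.9437 = 4.3263

€4.33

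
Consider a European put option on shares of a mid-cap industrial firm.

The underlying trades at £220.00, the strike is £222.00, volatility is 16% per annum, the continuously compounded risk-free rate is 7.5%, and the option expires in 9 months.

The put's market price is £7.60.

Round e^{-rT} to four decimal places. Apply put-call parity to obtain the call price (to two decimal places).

e^(−rT) = e^(−0.075·0.75) = 0.9453
Put-call parity: C − P = S − K·e^(−rT) = 220 − 222·0.9453 = 220 − 209.8566 = 10.1434
C = P + (C − P) = 7.60 + (10.1434) = 17.7434

£17.74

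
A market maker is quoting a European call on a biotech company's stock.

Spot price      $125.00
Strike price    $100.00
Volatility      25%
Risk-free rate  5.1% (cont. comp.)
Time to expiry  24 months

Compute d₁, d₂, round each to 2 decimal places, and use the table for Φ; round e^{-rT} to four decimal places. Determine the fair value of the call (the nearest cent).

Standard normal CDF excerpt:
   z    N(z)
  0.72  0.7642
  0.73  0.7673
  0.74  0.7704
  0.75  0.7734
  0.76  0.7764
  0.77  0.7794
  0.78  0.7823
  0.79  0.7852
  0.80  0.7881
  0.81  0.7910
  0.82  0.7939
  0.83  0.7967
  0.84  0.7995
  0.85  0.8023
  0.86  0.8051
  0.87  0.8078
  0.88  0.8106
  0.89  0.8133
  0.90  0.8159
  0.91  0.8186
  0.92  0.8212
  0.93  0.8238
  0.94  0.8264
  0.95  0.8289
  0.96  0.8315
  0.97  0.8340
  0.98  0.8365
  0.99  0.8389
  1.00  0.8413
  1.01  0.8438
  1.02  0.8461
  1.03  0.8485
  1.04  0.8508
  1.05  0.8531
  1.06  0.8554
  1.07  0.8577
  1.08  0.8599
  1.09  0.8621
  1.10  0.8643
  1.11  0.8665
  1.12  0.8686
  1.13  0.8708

$38.47

σ√T = 0.25 × 1.4142 = 0.3536
ln(S/K) + (r + σ²/2)T = ln(125/100) + (0.051 + 0.25²/2)·2 = 0.2231 + 0.1645 = 0.3876
d₁ = 0.3876 / 0.3536 = 1.0964 which rounds to 1.10
d₂ = d₁ − σ√T = 1.0964 − 0.3536 = 0.7429 which rounds to 0.74
e^(−rT) = e^(−0.051·2) = 0.9030
N(d₁) = N(1.10) = 0.8643;  N(d₂) = N(0.74) = 0.7704
C = 125·0.8643 − 100·0.9030·0.7704 = 108.0375 − 69.5671 = 38.4704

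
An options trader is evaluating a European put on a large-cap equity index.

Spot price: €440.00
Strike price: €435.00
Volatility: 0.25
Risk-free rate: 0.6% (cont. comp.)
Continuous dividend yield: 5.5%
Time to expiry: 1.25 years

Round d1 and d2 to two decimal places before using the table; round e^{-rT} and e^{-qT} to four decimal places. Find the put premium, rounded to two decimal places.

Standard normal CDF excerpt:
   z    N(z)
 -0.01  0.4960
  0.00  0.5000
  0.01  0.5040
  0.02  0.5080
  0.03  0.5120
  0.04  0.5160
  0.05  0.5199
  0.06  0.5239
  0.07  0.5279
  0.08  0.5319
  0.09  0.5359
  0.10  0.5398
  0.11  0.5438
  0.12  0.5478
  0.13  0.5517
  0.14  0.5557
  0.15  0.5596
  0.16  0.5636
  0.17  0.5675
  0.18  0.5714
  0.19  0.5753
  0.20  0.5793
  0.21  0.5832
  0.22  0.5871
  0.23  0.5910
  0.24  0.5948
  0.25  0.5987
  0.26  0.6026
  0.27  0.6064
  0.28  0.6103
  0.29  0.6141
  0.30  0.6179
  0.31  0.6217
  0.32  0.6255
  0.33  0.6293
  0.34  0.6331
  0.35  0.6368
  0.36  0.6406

€58.09

σ√T = 0.25 × 1.1180 = 0.2795
ln(S/K) + (r − q + σ²/2)T = ln(440/435) + (0.006 − 0.055 + 0.25²/2)·1.25 = 0.0114 − 0.0222 = -0.0108
d₁ = -0.0108 / 0.2795 = -0.0385 ≈ -0.04
d₂ = d₁ − σ√T = -0.0385 − 0.2795 = -0.3180 ≈ -0.32
exp(−qT) = exp(−0.055·1.25) = 0.9336;  exp(−rT) = exp(−0.006·1.25) = 0.9925
P = 435·0.9925·N(0.32) − 440·0.9336·N(0.04) = 435·0.9925·0.6255 − 440·0.9336·0.5160 = 270.0518 − 211.9645 = 58.0873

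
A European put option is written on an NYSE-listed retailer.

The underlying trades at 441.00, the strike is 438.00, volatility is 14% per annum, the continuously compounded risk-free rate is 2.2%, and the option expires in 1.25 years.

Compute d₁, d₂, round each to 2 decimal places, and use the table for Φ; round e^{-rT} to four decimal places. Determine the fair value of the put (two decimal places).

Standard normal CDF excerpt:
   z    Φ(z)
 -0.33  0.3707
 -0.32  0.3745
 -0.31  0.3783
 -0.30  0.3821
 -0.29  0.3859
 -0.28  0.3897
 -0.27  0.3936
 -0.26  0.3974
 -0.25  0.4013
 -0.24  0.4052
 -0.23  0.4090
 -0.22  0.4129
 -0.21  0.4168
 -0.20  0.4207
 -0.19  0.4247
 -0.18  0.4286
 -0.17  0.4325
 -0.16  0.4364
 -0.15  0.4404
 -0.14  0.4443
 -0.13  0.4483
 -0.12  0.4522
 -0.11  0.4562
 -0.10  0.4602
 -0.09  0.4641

20.82

σ√T = 0.14·√1.25 = 0.1565
d₁ = [ln(441/438) + (0.022 + ½·0.14²)·1.25] / (σ√T) = (0.0068 + 0.0398) / 0.1565 = 0.2976 which rounds to 0.30
d₂ = 0.2976 − 0.1565 = 0.1410 which rounds to 0.14
exp(−rT) = exp(−0.022·1.25) = 0.9729
N(−d₂) = N(-0.14) = 0.4443;  N(−d₁) = N(-0.30) = 0.3821
P = 438·0.9729·0.4443 − 441·0.3821 = 189.3296 − 168.5061 = 20.8235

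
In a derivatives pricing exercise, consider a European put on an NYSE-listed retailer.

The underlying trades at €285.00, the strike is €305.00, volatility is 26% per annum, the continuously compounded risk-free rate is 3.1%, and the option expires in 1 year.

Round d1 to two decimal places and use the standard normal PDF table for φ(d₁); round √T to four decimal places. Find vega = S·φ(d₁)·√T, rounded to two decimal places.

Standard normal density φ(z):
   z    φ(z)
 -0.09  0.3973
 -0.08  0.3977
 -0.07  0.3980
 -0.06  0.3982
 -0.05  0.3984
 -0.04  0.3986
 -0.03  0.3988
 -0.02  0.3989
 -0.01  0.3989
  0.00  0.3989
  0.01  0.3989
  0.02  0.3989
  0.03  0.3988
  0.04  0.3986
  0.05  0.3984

σ√T = 0.26·√1 = 0.2600
ln(S/K) + (r + σ²/2)T = ln(285/305) + (0.031 + 0.26²/2)·1 = -0.0678 + 0.0648 = -0.0030
d₁ = -0.0030 / 0.2600 = -0.0116 → -0.01
√T = √1 = 1.0000
φ(d₁) = φ(-0.01) = 0.3989
vega = S·φ(d₁)·√T = 285·0.3989·1.0000 = 113.6865
(Call and put vega coincide under Black-Scholes.)

113.69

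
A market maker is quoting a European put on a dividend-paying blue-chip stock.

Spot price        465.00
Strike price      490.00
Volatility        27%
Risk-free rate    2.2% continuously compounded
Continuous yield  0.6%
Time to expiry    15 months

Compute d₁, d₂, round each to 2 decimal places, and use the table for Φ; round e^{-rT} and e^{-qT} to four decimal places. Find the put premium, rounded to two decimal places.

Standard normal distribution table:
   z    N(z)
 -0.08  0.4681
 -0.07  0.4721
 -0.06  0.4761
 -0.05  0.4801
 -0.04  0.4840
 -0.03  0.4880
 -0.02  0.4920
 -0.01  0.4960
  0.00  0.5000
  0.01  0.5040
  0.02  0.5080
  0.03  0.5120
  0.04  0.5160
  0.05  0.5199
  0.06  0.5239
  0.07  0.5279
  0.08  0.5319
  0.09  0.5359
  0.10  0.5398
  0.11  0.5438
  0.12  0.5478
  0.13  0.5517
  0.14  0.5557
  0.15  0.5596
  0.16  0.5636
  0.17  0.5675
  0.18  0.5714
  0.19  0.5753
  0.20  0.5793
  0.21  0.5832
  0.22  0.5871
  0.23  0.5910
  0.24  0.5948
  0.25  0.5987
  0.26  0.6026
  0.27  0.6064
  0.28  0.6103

σ√T = 0.27·√1.25 = 0.3019
d₁ = [ln(465/490) + (0.022 − 0.006 + 0.27²/2)·1.25] / 0.3019 = [-0.0524 + 0.0656] / 0.3019 = 0.0437 ⇒ 0.04
d₂ = d₁ − σ√T = 0.0437 − 0.3019 = -0.2582 ⇒ -0.26
e^(−qT) = e^(−0.006·1.25) = 0.9925;  e^(−rT) = e^(−0.022·1.25) = 0.9729
N(−d₂) = N(0.26) = 0.6026;  N(−d₁) = N(-0.04) = 0.4840
P = 490·0.9729·0.6026 − 465·0.9925·0.4840 = 287.2721 − 223.3721 = 63.9000

63.90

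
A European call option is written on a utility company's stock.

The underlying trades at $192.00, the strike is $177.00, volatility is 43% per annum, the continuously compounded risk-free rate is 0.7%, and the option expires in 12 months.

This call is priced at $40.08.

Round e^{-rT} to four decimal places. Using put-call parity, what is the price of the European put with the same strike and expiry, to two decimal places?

$23.84

exp(−rT) = exp(−0.007·1) = 0.9930
Put-call parity: C − P = S − K·e^(−rT) = 192 − 177·0.9930 = 192 − 175.7610 = 16.2390
P = C − (C − P) = 40.08 − (16.2390) = 23.8410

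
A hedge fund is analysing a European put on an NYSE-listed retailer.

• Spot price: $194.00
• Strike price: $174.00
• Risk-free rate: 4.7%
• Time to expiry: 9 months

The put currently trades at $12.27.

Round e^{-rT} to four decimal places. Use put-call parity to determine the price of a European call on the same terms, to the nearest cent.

e^(−rT) = e^(−0.047·0.75) = 0.9654
Put-call parity: C − P = S − K·e^(−rT) = 194 − 174·0.9654 = 194 − 167.9796 = 26.0204
C = P + (C − P) = 12.27 + (26.0204) = 38.2904

$38.29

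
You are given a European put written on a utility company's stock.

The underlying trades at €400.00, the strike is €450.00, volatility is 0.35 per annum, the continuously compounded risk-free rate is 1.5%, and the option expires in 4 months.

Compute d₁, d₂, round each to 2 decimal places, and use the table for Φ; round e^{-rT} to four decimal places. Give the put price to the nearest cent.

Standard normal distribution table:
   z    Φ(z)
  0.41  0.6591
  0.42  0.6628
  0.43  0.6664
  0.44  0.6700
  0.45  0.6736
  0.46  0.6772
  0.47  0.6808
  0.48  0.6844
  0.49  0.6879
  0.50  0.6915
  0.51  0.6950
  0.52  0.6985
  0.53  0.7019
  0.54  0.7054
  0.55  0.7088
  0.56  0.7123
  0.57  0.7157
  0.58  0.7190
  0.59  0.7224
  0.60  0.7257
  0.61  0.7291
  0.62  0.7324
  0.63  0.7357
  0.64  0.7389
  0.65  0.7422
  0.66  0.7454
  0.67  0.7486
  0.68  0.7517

€62.87

σ√T = 0.35 × 0.5774 = 0.2021
ln(S/K) + (r + σ²/2)T = ln(400/450) + (0.015 + 0.35²/2)·0.3333 = -0.1178 + 0.0254 = -0.0924
d₁ = -0.0924 / 0.2021 = -0.4571 ⇒ -0.46
d₂ = d₁ − σ√T = -0.4571 − 0.2021 = -0.6592 ⇒ -0.66
e^(−rT) = e^(−0.015·0.3333) = 0.9950
P = 450·0.9950·N(0.66) − 400·N(0.46) = 450·0.9950·0.7454 − 400·0.6772 = 333.7528 − 270.8800 = 62.8728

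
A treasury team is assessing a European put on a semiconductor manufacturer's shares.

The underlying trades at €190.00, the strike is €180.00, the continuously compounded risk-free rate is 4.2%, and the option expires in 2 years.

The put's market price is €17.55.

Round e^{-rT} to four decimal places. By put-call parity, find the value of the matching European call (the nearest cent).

exp(−rT) = exp(−0.042·2) = 0.9194
Put-call parity: C − P = S − K·e^(−rT) = 190 − 180·0.9194 = 190 − 165.4920 = 24.5080
C = P + (C − P) = 17.55 + (24.5080) = 42.0580

€42.06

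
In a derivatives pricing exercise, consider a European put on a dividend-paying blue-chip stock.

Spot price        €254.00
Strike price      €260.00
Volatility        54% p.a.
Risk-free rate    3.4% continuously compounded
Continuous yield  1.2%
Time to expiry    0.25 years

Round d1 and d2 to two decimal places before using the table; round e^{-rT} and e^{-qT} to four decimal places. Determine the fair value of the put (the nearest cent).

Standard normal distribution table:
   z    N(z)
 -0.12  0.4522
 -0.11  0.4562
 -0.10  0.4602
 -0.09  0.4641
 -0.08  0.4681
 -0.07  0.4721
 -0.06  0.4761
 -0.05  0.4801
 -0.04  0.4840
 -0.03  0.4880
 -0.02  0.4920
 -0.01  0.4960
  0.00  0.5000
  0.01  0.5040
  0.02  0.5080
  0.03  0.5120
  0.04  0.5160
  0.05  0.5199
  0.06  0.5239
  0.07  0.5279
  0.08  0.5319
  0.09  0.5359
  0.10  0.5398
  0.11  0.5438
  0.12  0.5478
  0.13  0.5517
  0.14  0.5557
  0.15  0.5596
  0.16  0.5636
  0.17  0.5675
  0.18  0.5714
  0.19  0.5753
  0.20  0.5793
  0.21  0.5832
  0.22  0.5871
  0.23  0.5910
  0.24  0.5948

€29.78

σ√T = 0.54 × 0.5000 = 0.2700
ln(S/K) + (r − q + σ²/2)T = ln(254/260) + (0.034 − 0.012 + 0.54²/2)·0.25 = -0.0233 + 0.0420 = 0.0186
d₁ = 0.0186 / 0.2700 = 0.0689 ⇒ 0.07
d₂ = d₁ − σ√T = 0.0689 − 0.2700 = -0.2011 ⇒ -0.20
exp(−qT) = exp(−0.012·0.25) = 0.9970;  exp(−rT) = exp(−0.034·0.25) = 0.9915
N(−d₂) = N(0.20) = 0.5793;  N(−d₁) = N(-0.07) = 0.4721
P = 260·0.9915·0.5793 − 254·0.9970·0.4721 = 149.3377 − 119.5537 = 29.7841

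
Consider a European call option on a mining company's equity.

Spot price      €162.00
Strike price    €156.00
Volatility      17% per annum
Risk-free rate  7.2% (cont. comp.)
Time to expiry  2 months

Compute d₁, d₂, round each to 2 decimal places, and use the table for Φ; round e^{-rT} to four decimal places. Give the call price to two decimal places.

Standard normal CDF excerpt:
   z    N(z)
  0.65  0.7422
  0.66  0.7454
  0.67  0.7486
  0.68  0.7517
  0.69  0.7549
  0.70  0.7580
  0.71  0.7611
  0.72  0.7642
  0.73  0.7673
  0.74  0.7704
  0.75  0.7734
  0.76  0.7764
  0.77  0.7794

σ√T = 0.17 × 0.4082 = 0.0694
d₁ = [ln(162/156) + (0.072 + 0.17²/2)·0.1667] / 0.0694 = [0.0377 + 0.0144] / 0.0694 = 0.7514 ≈ 0.75
d₂ = d₁ − σ√T = 0.7514 − 0.0694 = 0.6820 ≈ 0.68
exp(−rT) = exp(−0.072·0.1667) = 0.9881
C = 162·N(0.75) − 156·0.9881·N(0.68) = 162·0.7734 − 156·0.9881·0.7517 = 125.2908 − 115.8697 = 9.4211

€9.42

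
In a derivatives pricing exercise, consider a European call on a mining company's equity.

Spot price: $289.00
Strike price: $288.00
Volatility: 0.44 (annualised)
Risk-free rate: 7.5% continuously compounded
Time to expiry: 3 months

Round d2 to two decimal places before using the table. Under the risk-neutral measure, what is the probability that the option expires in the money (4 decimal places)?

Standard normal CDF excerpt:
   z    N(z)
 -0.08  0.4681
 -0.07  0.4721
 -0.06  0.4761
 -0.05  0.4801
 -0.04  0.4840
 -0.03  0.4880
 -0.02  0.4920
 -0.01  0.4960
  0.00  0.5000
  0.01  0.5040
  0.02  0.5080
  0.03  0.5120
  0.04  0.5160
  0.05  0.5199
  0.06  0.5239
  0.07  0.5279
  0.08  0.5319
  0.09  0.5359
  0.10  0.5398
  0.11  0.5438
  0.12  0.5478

0.4960

T = 0.25;  σ√T = 0.2200
ln(S/K) + (r + σ²/2)T = ln(289/288) + (0.075 + 0.44²/2)·0.25 = 0.0035 + 0.0430 = 0.0464
d₁ = 0.0464 / 0.2200 = 0.2110 ⇒ 0.21
d₂ = d₁ − σ√T = 0.2110 − 0.2200 = -0.0090 ⇒ -0.01
Risk-neutral Pr[S_T > K] = N(d₂) = N(-0.01) = 0.4960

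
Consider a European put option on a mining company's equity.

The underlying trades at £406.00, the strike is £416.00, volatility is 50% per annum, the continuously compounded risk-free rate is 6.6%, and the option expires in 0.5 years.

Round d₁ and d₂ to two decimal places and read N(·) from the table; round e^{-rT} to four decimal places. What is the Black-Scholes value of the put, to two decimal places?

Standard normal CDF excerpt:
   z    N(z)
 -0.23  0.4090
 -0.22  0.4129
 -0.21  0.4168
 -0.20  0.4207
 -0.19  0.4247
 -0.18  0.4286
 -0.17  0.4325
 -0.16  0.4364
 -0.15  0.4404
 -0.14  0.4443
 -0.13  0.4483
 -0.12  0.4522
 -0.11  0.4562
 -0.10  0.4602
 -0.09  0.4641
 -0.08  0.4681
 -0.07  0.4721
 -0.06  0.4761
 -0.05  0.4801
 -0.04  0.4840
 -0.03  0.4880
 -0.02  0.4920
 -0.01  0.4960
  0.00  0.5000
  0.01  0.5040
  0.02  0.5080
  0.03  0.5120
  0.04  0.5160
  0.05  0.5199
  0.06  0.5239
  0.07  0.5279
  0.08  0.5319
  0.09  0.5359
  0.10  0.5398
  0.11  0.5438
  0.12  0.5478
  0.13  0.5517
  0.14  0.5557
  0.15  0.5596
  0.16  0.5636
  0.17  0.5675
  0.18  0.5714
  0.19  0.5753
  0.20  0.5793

σ√T = 0.5·√0.5 = 0.3536
d₁ = [ln(406/416) + (0.066 + 0.5²/2)·0.5] / 0.3536 = [-0.0243 + 0.0955] / 0.3536 = 0.2013 → 0.20
d₂ = d₁ − σ√T = 0.2013 − 0.3536 = -0.1523 → -0.15
e^(−rT) = e^(−0.066·0.5) = 0.9675
P = 416·0.9675·N(0.15) − 406·N(-0.20) = 416·0.9675·0.5596 − 406·0.4207 = 225.2278 − 170.8042 = 54.4236

£54.42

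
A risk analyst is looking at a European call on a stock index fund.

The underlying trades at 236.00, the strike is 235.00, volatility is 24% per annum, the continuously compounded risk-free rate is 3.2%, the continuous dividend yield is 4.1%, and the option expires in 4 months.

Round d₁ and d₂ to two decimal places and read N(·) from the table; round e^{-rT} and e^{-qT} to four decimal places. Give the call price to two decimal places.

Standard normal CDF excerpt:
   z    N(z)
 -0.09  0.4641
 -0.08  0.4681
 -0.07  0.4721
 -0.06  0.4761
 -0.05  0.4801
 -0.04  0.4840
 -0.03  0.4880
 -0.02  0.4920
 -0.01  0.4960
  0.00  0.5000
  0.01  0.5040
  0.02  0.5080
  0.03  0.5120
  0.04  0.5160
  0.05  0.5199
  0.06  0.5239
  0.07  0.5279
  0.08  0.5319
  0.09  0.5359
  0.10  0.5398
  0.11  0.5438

σ√T = 0.24 × 0.5774 = 0.1386
d₁ = [ln(236/235) + (0.032 − 0.041 + ½·0.24²)·0.3333] / (σ√T) = (0.0042 + 0.0066) / 0.1386 = 0.0783 → 0.08
d₂ = 0.0783 − 0.1386 = -0.0603 → -0.06
e^(−qT) = e^(−0.041·0.3333) = 0.9864;  e^(−rT) = e^(−0.032·0.3333) = 0.9894
C = 236·0.9864·N(0.08) − 235·0.9894·N(-0.06) = 236·0.9864·0.5319 − 235·0.9894·0.4761 = 123.8212 − 110.6975 = 13.1237

13.12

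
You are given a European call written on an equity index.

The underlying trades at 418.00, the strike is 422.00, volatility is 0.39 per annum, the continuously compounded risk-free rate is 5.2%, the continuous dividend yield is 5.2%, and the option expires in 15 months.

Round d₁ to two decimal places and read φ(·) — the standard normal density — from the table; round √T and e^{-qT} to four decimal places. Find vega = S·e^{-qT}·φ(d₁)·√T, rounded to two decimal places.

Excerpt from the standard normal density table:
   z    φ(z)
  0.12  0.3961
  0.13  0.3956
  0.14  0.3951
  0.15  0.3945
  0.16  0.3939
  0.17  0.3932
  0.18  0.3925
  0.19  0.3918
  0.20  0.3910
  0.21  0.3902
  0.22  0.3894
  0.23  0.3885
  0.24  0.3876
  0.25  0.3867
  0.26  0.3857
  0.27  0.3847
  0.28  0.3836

σ√T = 0.39 × 1.1180 = 0.4360
d₁ = [ln(418/422) + (0.052 − 0.052 + ½·0.39²)·1.25] / (σ√T) = (-0.0095 + 0.0951) / 0.4360 = 0.1962 → 0.20
√T = √1.25 = 1.1180
φ(d₁) = φ(0.20) = 0.3910
e^(−qT) = e^(−0.052·1.25) = 0.9371
vega = S·e^(−qT)·φ(d₁)·√T = 418·0.9371·0.3910·1.1180 = 171.2304

171.23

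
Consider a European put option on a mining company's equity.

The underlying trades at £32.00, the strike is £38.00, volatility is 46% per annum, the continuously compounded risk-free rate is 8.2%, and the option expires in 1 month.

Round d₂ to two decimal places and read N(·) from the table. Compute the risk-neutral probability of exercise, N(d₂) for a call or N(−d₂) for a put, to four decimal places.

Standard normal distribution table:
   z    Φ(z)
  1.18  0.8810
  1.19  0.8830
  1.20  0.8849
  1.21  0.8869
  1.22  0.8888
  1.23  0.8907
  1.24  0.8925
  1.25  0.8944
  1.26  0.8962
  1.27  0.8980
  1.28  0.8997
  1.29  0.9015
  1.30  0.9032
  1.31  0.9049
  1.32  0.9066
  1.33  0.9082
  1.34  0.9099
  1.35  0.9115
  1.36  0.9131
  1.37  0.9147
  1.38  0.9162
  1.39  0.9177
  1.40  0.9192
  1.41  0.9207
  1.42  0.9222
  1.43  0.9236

0.9049

T = 0.08333;  σ√T = 0.1328
d₁ = [ln(32/38) + (0.082 + ½·0.46²)·0.08333] / (σ√T) = (-0.1719 + 0.0157) / 0.1328 = -1.1763 ≈ -1.18
d₂ = -1.1763 − 0.1328 = -1.3091 ≈ -1.31
Risk-neutral Pr[S_T < K] = N(−d₂) = N(1.31) = 0.9049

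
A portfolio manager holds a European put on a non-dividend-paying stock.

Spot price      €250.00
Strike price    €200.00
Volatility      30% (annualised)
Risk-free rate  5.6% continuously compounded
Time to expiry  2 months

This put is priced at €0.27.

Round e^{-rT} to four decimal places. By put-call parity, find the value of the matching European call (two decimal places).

€52.13

e^(−rT) = e^(−0.056·0.1667) = 0.9907
Put-call parity: C − P = S − K·e^(−rT) = 250 − 200·0.9907 = 250 − 198.1400 = 51.8600
C = P + (C − P) = 0.27 + (51.8600) = 52.1300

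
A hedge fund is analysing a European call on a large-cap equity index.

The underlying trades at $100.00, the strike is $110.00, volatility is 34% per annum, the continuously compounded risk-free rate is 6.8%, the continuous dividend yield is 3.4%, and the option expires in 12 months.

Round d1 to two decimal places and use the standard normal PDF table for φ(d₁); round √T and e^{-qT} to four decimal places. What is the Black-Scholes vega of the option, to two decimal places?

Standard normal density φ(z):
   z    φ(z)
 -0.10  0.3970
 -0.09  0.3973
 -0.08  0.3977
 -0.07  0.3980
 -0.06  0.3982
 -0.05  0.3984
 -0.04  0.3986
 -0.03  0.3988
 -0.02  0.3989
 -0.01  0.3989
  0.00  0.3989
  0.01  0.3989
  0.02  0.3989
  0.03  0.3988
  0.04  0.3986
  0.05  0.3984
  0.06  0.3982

σ√T = 0.34·√1 = 0.3400
d₁ = [ln(100/110) + (0.068 − 0.034 + ½·0.34²)·1] / (σ√T) = (-0.0953 + 0.0918) / 0.3400 = -0.0103 → -0.01
√T = √1 = 1.0000
φ(d₁) = φ(-0.01) = 0.3989
e^(−qT) = e^(−0.034·1) = 0.9666
vega = S·e^(−qT)·φ(d₁)·√T = 100·0.9666·0.3989·1.0000 = 38.5577
(Call and put vega coincide under Black-Scholes.)

38.56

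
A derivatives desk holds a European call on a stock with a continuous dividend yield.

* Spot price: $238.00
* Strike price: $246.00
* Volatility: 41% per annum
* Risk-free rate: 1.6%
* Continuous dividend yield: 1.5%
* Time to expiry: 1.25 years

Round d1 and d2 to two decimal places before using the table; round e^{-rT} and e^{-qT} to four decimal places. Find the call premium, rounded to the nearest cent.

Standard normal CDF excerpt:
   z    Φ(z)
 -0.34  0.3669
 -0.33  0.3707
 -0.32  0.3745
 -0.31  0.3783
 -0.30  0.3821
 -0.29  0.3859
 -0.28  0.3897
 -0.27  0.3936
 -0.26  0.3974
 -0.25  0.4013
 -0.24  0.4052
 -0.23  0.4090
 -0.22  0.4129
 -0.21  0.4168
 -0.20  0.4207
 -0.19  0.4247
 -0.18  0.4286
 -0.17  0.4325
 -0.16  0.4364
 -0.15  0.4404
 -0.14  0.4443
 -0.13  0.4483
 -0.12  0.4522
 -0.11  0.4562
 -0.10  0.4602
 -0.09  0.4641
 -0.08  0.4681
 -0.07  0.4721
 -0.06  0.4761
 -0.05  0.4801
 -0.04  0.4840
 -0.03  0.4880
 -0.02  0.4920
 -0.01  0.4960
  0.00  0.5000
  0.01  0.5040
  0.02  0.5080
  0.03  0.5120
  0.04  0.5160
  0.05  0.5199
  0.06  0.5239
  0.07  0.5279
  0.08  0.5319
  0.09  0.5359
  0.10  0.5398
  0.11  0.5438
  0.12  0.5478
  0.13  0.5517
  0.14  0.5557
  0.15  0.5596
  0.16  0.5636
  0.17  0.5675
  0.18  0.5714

$39.51

σ√T = 0.41 × 1.1180 = 0.4584
d₁ = [ln(238/246) + (0.016 − 0.015 + 0.41²/2)·1.25] / 0.4584 = [-0.0331 + 0.1063] / 0.4584 = 0.1598 which rounds to 0.16
d₂ = d₁ − σ√T = 0.1598 − 0.4584 = -0.2986 which rounds to -0.30
e^(−qT) = e^(−0.015·1.25) = 0.9814;  e^(−rT) = e^(−0.016·1.25) = 0.9802
C = 238·0.9814·N(0.16) − 246·0.9802·N(-0.30) = 238·0.9814·0.5636 − 246·0.9802·0.3821 = 131.6419 − 92.1355 = 39.5064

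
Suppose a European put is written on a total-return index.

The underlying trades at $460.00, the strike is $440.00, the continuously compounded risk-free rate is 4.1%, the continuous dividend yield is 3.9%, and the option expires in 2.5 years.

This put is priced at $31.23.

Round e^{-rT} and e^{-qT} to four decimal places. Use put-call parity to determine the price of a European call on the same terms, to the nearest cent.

exp(−qT) = exp(−0.039·2.5) = 0.9071;  exp(−rT) = exp(−0.041·2.5) = 0.9026
Put-call parity: C − P = S·e^(−qT) − K·e^(−rT) = 460·0.9071 − 440·0.9026 = 417.2660 − 397.1440 = 20.1220
C = P + (C − P) = 31.23 + (20.1220) = 51.3520

$51.35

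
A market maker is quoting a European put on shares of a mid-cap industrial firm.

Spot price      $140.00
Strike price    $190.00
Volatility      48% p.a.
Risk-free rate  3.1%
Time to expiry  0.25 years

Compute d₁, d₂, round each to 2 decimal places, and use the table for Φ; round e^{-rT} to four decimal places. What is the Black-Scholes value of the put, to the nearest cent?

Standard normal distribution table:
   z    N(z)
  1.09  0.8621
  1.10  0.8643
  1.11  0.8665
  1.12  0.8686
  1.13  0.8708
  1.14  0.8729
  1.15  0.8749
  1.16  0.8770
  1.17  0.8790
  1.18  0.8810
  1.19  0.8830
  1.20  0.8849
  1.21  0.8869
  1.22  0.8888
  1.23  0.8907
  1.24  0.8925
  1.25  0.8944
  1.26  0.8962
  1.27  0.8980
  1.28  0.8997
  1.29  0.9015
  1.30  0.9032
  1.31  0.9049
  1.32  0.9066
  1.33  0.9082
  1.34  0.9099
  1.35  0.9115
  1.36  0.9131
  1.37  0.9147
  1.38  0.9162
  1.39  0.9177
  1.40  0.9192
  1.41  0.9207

$50.55

σ√T = 0.48·√0.25 = 0.2400
d₁ = [ln(140/190) + (0.031 + 0.48²/2)·0.25] / 0.2400 = [-0.3054 + 0.0365] / 0.2400 = -1.1201 which rounds to -1.12
d₂ = d₁ − σ√T = -1.1201 − 0.2400 = -1.3601 which rounds to -1.36
exp(−rT) = exp(−0.031·0.25) = 0.9923
N(−d₂) = N(1.36) = 0.9131;  N(−d₁) = N(1.12) = 0.8686
P = 190·0.9923·0.9131 − 140·0.8686 = 172.1531 − 121.6040 = 50.5491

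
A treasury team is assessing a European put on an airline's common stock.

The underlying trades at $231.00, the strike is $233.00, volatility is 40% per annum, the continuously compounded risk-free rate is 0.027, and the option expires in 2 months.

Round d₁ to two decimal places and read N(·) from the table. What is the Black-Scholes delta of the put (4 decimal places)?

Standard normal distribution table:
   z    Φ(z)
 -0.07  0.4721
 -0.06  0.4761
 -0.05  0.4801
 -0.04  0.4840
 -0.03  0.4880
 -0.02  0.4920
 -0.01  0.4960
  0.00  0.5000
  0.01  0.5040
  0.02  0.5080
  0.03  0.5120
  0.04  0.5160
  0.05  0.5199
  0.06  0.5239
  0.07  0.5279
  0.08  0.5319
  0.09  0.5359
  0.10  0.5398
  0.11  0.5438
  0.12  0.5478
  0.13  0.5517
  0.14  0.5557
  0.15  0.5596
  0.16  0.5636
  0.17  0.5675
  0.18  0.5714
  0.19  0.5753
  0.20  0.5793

-0.4761

σ√T = 0.4·√0.1667 = 0.1633
ln(S/K) + (r + σ²/2)T = ln(231/233) + (0.027 + 0.4²/2)·0.1667 = -0.0086 + 0.0178 = 0.0092
d₁ = 0.0092 / 0.1633 = 0.0564 ⇒ 0.06
N(d₁) = N(0.06) = 0.5239
Δ_put = N(d₁) − 1 = 0.5239 − 1 = -0.4761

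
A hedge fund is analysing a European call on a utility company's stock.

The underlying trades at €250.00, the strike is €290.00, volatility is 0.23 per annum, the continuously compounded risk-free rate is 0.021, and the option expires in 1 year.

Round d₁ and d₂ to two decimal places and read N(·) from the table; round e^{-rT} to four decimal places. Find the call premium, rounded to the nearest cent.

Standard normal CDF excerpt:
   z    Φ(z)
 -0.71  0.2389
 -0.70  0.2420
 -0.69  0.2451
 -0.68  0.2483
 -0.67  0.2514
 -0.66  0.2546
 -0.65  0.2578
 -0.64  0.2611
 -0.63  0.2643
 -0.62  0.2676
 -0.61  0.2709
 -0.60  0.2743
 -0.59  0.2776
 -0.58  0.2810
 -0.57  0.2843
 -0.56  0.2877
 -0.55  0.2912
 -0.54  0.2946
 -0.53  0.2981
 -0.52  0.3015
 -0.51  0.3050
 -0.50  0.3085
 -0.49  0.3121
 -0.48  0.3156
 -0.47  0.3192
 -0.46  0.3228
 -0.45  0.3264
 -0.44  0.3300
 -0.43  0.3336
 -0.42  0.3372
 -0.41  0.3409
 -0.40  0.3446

σ√T = 0.23 × 1.0000 = 0.2300
d₁ = [ln(250/290) + (0.021 + ½·0.23²)·1] / (σ√T) = (-0.1484 + 0.0475) / 0.2300 = -0.4390 ⇒ -0.44
d₂ = -0.4390 − 0.2300 = -0.6690 ⇒ -0.67
exp(−rT) = exp(−0.021·1) = 0.9792
N(d₁) = N(-0.44) = 0.3300;  N(d₂) = N(-0.67) = 0.2514
C = 250·0.3300 − 290·0.9792·0.2514 = 82.5000 − 71.3896 = 11.1104

€11.11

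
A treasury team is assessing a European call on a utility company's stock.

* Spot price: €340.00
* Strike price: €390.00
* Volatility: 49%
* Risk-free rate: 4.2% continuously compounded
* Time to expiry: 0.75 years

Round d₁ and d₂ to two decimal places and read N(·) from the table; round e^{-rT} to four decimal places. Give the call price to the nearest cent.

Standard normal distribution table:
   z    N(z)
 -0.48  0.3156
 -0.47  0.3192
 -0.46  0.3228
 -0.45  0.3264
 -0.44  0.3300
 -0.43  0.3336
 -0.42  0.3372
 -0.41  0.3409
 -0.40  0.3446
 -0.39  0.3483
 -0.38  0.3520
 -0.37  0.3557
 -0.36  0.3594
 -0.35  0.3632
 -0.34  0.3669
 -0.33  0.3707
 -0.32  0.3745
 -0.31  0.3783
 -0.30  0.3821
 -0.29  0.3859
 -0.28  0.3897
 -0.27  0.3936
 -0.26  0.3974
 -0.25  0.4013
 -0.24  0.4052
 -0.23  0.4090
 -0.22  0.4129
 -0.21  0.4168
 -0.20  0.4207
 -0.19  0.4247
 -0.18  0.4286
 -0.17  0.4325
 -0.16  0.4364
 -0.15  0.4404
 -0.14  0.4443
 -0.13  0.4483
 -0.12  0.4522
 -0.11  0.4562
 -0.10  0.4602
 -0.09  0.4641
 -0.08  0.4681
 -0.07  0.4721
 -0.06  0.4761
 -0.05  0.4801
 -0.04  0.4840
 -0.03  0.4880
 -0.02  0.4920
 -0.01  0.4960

σ√T = 0.49·√0.75 = 0.4244
d₁ = [ln(340/390) + (0.042 + 0.49²/2)·0.75] / 0.4244 = [-0.1372 + 0.1215] / 0.4244 = -0.0369 which rounds to -0.04
d₂ = d₁ − σ√T = -0.0369 − 0.4244 = -0.4613 which rounds to -0.46
e^(−rT) = e^(−0.042·0.75) = 0.9690
C = 340·N(-0.04) − 390·0.9690·N(-0.46) = 340·0.4840 − 390·0.9690·0.3228 = 164.5600 − 121.9893 = 42.5707

€42.57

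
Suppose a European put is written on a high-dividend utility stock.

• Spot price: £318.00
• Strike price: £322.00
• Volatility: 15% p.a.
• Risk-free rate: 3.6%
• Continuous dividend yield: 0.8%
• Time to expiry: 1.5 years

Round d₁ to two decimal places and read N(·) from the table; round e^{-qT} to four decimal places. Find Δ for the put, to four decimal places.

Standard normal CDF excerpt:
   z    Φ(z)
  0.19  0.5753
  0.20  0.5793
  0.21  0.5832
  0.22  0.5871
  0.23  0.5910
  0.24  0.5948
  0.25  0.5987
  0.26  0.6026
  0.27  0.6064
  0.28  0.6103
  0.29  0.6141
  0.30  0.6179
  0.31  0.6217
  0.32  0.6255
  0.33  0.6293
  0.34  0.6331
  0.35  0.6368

-0.3965

σ√T = 0.15 × 1.2247 = 0.1837
ln(S/K) + (r − q + σ²/2)T = ln(318/322) + (0.036 − 0.008 + 0.15²/2)·1.5 = -0.0125 + 0.0589 = 0.0464
d₁ = 0.0464 / 0.1837 = 0.2524 ⇒ 0.25
N(d₁) = N(0.25) = 0.5987
Δ_put = e^(−qT)·(N(d₁) − 1) = 0.9881·(0.5987 − 1) = -0.3965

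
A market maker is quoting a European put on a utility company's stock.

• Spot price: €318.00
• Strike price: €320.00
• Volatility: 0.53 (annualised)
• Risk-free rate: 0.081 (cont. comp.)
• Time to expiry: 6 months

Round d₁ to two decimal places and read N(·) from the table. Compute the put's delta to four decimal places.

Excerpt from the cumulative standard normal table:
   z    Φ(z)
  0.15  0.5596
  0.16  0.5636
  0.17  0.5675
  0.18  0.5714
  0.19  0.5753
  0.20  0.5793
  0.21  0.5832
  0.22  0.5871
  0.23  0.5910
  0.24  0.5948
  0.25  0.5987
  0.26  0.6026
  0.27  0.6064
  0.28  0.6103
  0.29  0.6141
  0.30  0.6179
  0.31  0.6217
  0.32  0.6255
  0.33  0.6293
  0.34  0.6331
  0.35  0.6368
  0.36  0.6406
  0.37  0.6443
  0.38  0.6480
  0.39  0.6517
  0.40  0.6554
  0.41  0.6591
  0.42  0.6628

T = 0.5;  σ√T = 0.3748
d₁ = [ln(318/320) + (0.081 + 0.53²/2)·0.5] / 0.3748 = [-0.0063 + 0.1107] / 0.3748 = 0.2787 ⇒ 0.28
N(d₁) = N(0.28) = 0.6103
Δ_put = N(d₁) − 1 = 0.6103 − 1 = -0.3897

-0.3897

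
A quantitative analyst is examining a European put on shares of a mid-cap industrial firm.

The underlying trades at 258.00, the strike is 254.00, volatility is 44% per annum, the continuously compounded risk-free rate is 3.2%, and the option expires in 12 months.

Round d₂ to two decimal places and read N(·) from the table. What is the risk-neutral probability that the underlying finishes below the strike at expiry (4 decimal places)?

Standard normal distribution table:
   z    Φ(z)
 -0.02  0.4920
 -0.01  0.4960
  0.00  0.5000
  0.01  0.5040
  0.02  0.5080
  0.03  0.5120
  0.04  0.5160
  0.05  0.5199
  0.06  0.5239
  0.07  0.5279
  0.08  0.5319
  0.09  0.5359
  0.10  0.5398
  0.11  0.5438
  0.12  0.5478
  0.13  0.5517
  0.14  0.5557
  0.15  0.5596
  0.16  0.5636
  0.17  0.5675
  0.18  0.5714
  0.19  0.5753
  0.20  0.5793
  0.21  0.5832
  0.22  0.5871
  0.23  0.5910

σ√T = 0.44·√1 = 0.4400
d₁ = [ln(258/254) + (0.032 + 0.44²/2)·1] / 0.4400 = [0.0156 + 0.1288] / 0.4400 = 0.3282 ≈ 0.33
d₂ = d₁ − σ√T = 0.3282 − 0.4400 = -0.1118 ≈ -0.11
Risk-neutral Pr[S_T < K] = N(−d₂) = N(0.11) = 0.5438

0.5438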